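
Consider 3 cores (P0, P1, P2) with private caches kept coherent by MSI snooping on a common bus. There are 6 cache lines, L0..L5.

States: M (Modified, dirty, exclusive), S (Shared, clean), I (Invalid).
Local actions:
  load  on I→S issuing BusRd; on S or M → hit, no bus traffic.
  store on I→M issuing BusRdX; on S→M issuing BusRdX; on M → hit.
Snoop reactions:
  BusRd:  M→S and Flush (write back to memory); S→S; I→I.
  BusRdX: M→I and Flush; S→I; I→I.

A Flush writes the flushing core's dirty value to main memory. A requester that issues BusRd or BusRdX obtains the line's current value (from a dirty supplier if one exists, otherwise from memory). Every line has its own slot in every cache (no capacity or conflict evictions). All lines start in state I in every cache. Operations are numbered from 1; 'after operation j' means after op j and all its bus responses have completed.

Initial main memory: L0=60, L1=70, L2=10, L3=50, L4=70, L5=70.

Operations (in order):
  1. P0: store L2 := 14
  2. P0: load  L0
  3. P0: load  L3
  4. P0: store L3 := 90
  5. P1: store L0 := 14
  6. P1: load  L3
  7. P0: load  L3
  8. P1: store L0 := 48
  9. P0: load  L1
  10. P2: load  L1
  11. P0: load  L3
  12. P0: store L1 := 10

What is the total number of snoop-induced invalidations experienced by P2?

invalidations = 1

1. P0: store L2 := 14  bus=[BusRdX]  L2: P0=M P1=I P2=I  mem[L2]=10
2. P0: load  L0  bus=[BusRd]  L0: P0=S P1=I P2=I  mem[L0]=60
3. P0: load  L3  bus=[BusRd]  L3: P0=S P1=I P2=I  mem[L3]=50
4. P0: store L3 := 90  bus=[BusRdX]  L3: P0=M P1=I P2=I  mem[L3]=50
5. P1: store L0 := 14  bus=[BusRdX]  L0: P0=I P1=M P2=I  mem[L0]=60
6. P1: load  L3  bus=[BusRd,Flush]  L3: P0=S P1=S P2=I  mem[L3]=90
7. P0: load  L3  bus=[-]  L3: P0=S P1=S P2=I  mem[L3]=90
8. P1: store L0 := 48  bus=[-]  L0: P0=I P1=M P2=I  mem[L0]=60
9. P0: load  L1  bus=[BusRd]  L1: P0=S P1=I P2=I  mem[L1]=70
10. P2: load  L1  bus=[BusRd]  L1: P0=S P1=I P2=S  mem[L1]=70
11. P0: load  L3  bus=[-]  L3: P0=S P1=S P2=I  mem[L3]=90
12. P0: store L1 := 10  bus=[BusRdX]  L1: P0=M P1=I P2=I  mem[L1]=70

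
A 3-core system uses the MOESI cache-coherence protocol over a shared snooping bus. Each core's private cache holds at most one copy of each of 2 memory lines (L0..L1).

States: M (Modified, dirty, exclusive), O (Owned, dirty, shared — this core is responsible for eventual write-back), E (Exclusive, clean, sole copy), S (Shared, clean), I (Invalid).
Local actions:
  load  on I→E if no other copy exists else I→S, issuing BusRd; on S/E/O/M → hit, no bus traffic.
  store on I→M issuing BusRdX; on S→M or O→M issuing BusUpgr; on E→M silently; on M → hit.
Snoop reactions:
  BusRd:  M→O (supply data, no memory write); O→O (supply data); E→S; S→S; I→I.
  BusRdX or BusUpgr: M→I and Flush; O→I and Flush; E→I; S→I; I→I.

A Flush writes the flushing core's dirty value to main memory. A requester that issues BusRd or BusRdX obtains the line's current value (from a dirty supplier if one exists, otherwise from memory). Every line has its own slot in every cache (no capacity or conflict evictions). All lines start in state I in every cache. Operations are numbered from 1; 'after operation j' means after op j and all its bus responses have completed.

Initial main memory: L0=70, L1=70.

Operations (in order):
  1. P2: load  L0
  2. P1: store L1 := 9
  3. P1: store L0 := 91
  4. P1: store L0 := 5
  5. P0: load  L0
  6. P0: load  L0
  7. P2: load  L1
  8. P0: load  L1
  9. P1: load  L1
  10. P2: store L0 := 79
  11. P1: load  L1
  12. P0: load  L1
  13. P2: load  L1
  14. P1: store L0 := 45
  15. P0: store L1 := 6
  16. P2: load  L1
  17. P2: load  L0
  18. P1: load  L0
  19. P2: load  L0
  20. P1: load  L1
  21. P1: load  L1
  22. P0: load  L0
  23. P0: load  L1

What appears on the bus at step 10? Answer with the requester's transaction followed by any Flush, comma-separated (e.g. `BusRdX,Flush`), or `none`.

bus = BusRdX,Flush

[1] P2: load  L0 | P0:I, P1:I, P2:E(70) | bus: BusRd
[2] P1: store L1 := 9 | P0:I, P1:M(9), P2:I | bus: BusRdX
[3] P1: store L0 := 91 | P0:I, P1:M(91), P2:I | bus: BusRdX
[4] P1: store L0 := 5 | P0:I, P1:M(5), P2:I | bus: none
[5] P0: load  L0 | P0:S(5), P1:O(5), P2:I | bus: BusRd
[6] P0: load  L0 | P0:S(5), P1:O(5), P2:I | bus: none
[7] P2: load  L1 | P0:I, P1:O(9), P2:S(9) | bus: BusRd
[8] P0: load  L1 | P0:S(9), P1:O(9), P2:S(9) | bus: BusRd
[9] P1: load  L1 | P0:S(9), P1:O(9), P2:S(9) | bus: none
[10] P2: store L0 := 79 | P0:I, P1:I, P2:M(79) | bus: BusRdX,Flush
[11] P1: load  L1 | P0:S(9), P1:O(9), P2:S(9) | bus: none
[12] P0: load  L1 | P0:S(9), P1:O(9), P2:S(9) | bus: none
[13] P2: load  L1 | P0:S(9), P1:O(9), P2:S(9) | bus: none
[14] P1: store L0 := 45 | P0:I, P1:M(45), P2:I | bus: BusRdX,Flush
[15] P0: store L1 := 6 | P0:M(6), P1:I, P2:I | bus: BusUpgr,Flush
[16] P2: load  L1 | P0:O(6), P1:I, P2:S(6) | bus: BusRd
[17] P2: load  L0 | P0:I, P1:O(45), P2:S(45) | bus: BusRd
[18] P1: load  L0 | P0:I, P1:O(45), P2:S(45) | bus: none
[19] P2: load  L0 | P0:I, P1:O(45), P2:S(45) | bus: none
[20] P1: load  L1 | P0:O(6), P1:S(6), P2:S(6) | bus: BusRd
[21] P1: load  L1 | P0:O(6), P1:S(6), P2:S(6) | bus: none
[22] P0: load  L0 | P0:S(45), P1:O(45), P2:S(45) | bus: BusRd
[23] P0: load  L1 | P0:O(6), P1:S(6), P2:S(6) | bus: none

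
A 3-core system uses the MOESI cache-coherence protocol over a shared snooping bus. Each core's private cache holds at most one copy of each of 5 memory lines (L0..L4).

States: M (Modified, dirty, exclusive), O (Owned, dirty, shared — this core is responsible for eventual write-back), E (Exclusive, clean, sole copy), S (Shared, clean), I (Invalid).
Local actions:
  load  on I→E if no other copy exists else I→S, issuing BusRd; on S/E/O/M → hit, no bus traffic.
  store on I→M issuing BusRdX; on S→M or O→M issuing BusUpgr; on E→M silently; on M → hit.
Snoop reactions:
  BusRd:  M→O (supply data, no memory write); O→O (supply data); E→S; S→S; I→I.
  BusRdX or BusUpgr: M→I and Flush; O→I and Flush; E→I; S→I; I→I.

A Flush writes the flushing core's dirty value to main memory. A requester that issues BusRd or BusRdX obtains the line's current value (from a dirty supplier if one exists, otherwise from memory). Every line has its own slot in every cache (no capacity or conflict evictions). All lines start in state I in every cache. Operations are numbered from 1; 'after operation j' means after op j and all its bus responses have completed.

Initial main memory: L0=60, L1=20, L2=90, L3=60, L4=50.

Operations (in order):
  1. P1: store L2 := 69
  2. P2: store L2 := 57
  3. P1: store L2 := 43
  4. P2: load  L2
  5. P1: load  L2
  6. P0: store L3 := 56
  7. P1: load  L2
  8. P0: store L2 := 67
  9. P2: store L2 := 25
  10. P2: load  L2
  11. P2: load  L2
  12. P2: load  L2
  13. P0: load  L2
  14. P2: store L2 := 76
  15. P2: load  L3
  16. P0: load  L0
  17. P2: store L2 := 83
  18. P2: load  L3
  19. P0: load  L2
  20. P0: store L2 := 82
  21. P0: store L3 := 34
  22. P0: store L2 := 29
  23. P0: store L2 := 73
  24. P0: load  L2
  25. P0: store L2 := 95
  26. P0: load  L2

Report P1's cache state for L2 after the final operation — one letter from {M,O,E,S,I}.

state = I

1. P1: store L2 := 69  bus=[BusRdX]  L2: P0=I P1=M P2=I  mem[L2]=90
2. P2: store L2 := 57  bus=[BusRdX,Flush]  L2: P0=I P1=I P2=M  mem[L2]=69
3. P1: store L2 := 43  bus=[BusRdX,Flush]  L2: P0=I P1=M P2=I  mem[L2]=57
4. P2: load  L2  bus=[BusRd]  L2: P0=I P1=O P2=S  mem[L2]=57
5. P1: load  L2  bus=[-]  L2: P0=I P1=O P2=S  mem[L2]=57
6. P0: store L3 := 56  bus=[BusRdX]  L3: P0=M P1=I P2=I  mem[L3]=60
7. P1: load  L2  bus=[-]  L2: P0=I P1=O P2=S  mem[L2]=57
8. P0: store L2 := 67  bus=[BusRdX,Flush]  L2: P0=M P1=I P2=I  mem[L2]=43
9. P2: store L2 := 25  bus=[BusRdX,Flush]  L2: P0=I P1=I P2=M  mem[L2]=67
10. P2: load  L2  bus=[-]  L2: P0=I P1=I P2=M  mem[L2]=67
11. P2: load  L2  bus=[-]  L2: P0=I P1=I P2=M  mem[L2]=67
12. P2: load  L2  bus=[-]  L2: P0=I P1=I P2=M  mem[L2]=67
13. P0: load  L2  bus=[BusRd]  L2: P0=S P1=I P2=O  mem[L2]=67
14. P2: store L2 := 76  bus=[BusUpgr]  L2: P0=I P1=I P2=M  mem[L2]=67
15. P2: load  L3  bus=[BusRd]  L3: P0=O P1=I P2=S  mem[L3]=60
16. P0: load  L0  bus=[BusRd]  L0: P0=E P1=I P2=I  mem[L0]=60
17. P2: store L2 := 83  bus=[-]  L2: P0=I P1=I P2=M  mem[L2]=67
18. P2: load  L3  bus=[-]  L3: P0=O P1=I P2=S  mem[L3]=60
19. P0: load  L2  bus=[BusRd]  L2: P0=S P1=I P2=O  mem[L2]=67
20. P0: store L2 := 82  bus=[BusUpgr,Flush]  L2: P0=M P1=I P2=I  mem[L2]=83
21. P0: store L3 := 34  bus=[BusUpgr]  L3: P0=M P1=I P2=I  mem[L3]=60
22. P0: store L2 := 29  bus=[-]  L2: P0=M P1=I P2=I  mem[L2]=83
23. P0: store L2 := 73  bus=[-]  L2: P0=M P1=I P2=I  mem[L2]=83
24. P0: load  L2  bus=[-]  L2: P0=M P1=I P2=I  mem[L2]=83
25. P0: store L2 := 95  bus=[-]  L2: P0=M P1=I P2=I  mem[L2]=83
26. P0: load  L2  bus=[-]  L2: P0=M P1=I P2=I  mem[L2]=83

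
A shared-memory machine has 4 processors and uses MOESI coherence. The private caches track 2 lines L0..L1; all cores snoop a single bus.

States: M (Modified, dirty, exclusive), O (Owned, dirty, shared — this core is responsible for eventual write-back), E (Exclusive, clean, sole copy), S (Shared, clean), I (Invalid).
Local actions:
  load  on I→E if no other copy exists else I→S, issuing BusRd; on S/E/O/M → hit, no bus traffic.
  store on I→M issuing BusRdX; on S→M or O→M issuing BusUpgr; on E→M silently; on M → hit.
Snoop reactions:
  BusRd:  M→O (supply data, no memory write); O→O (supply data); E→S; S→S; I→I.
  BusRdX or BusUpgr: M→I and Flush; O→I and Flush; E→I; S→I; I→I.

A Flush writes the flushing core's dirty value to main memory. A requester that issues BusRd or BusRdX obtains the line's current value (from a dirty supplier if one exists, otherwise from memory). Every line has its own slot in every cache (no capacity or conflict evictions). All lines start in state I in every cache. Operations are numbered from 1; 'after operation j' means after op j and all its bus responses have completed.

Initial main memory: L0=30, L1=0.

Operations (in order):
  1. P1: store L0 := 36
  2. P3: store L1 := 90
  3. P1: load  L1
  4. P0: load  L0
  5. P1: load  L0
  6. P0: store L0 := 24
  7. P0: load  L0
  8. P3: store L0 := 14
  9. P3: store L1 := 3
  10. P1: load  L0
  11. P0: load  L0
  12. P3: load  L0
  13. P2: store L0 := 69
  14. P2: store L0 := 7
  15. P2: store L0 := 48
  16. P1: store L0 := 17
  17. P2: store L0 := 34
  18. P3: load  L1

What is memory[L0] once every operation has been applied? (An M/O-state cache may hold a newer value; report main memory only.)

memory[L0] = 17

[1] P1: store L0 := 36 | P0:I, P1:M(36), P2:I, P3:I | bus: BusRdX
[2] P3: store L1 := 90 | P0:I, P1:I, P2:I, P3:M(90) | bus: BusRdX
[3] P1: load  L1 | P0:I, P1:S(90), P2:I, P3:O(90) | bus: BusRd
[4] P0: load  L0 | P0:S(36), P1:O(36), P2:I, P3:I | bus: BusRd
[5] P1: load  L0 | P0:S(36), P1:O(36), P2:I, P3:I | bus: none
[6] P0: store L0 := 24 | P0:M(24), P1:I, P2:I, P3:I | bus: BusUpgr,Flush
[7] P0: load  L0 | P0:M(24), P1:I, P2:I, P3:I | bus: none
[8] P3: store L0 := 14 | P0:I, P1:I, P2:I, P3:M(14) | bus: BusRdX,Flush
[9] P3: store L1 := 3 | P0:I, P1:I, P2:I, P3:M(3) | bus: BusUpgr
[10] P1: load  L0 | P0:I, P1:S(14), P2:I, P3:O(14) | bus: BusRd
[11] P0: load  L0 | P0:S(14), P1:S(14), P2:I, P3:O(14) | bus: BusRd
[12] P3: load  L0 | P0:S(14), P1:S(14), P2:I, P3:O(14) | bus: none
[13] P2: store L0 := 69 | P0:I, P1:I, P2:M(69), P3:I | bus: BusRdX,Flush
[14] P2: store L0 := 7 | P0:I, P1:I, P2:M(7), P3:I | bus: none
[15] P2: store L0 := 48 | P0:I, P1:I, P2:M(48), P3:I | bus: none
[16] P1: store L0 := 17 | P0:I, P1:M(17), P2:I, P3:I | bus: BusRdX,Flush
[17] P2: store L0 := 34 | P0:I, P1:I, P2:M(34), P3:I | bus: BusRdX,Flush
[18] P3: load  L1 | P0:I, P1:I, P2:I, P3:M(3) | bus: none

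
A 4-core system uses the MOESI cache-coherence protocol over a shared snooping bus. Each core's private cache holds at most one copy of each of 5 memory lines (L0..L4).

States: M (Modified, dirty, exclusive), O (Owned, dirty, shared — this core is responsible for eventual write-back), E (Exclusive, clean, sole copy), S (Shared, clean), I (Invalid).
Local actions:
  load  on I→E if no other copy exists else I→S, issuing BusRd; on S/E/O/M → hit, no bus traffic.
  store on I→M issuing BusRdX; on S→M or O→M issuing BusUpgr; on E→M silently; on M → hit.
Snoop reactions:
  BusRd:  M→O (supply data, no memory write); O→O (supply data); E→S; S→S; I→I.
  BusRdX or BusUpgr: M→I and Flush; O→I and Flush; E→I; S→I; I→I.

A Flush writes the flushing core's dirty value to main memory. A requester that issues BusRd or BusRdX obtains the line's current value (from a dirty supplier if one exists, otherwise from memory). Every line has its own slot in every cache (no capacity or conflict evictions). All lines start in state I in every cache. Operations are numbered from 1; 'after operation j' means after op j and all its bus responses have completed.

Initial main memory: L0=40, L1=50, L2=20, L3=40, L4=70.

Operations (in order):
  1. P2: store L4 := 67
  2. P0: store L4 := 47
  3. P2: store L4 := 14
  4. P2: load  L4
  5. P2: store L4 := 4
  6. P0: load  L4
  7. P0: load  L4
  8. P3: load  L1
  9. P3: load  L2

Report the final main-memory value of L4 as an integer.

step 1: P2: store L4 := 67  ⟶  IIMI  (L4)  txn=BusRdX  M[L4]=70
step 2: P0: store L4 := 47  ⟶  MIII  (L4)  txn=BusRdX+Flush  M[L4]=67
step 3: P2: store L4 := 14  ⟶  IIMI  (L4)  txn=BusRdX+Flush  M[L4]=47
step 4: P2: load  L4  ⟶  IIMI  (L4)  txn=∅  M[L4]=47
step 5: P2: store L4 := 4  ⟶  IIMI  (L4)  txn=∅  M[L4]=47
step 6: P0: load  L4  ⟶  SIOI  (L4)  txn=BusRd  M[L4]=47
step 7: P0: load  L4  ⟶  SIOI  (L4)  txn=∅  M[L4]=47
step 8: P3: load  L1  ⟶  IIIE  (L1)  txn=BusRd  M[L1]=50
step 9: P3: load  L2  ⟶  IIIE  (L2)  txn=BusRd  M[L2]=20

memory[L4] = 47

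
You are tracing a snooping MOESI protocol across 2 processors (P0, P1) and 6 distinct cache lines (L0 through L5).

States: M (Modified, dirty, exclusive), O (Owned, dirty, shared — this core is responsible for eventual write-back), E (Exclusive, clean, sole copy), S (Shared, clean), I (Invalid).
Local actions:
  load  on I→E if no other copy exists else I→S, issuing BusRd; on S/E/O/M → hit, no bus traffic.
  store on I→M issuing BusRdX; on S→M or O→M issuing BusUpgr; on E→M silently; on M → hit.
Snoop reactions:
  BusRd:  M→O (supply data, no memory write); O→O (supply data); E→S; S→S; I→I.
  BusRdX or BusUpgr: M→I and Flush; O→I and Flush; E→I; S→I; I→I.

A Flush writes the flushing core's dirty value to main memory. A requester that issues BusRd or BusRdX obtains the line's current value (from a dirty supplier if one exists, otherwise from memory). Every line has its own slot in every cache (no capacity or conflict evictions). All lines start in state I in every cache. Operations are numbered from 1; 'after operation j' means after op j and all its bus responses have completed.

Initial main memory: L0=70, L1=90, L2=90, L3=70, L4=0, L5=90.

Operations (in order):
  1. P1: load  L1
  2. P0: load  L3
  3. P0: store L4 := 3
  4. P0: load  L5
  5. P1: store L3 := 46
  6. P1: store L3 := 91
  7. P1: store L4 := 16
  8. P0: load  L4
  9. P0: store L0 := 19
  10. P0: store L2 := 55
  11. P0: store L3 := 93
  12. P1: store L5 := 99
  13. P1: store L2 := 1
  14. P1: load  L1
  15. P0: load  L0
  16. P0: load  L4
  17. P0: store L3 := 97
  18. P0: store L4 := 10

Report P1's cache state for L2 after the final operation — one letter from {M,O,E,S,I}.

state = M

  op1 P1: load  L1 → I/E on L1; bus BusRd; mem=90
  op2 P0: load  L3 → E/I on L3; bus BusRd; mem=70
  op3 P0: store L4 := 3 → M/I on L4; bus BusRdX; mem=0
  op4 P0: load  L5 → E/I on L5; bus BusRd; mem=90
  op5 P1: store L3 := 46 → I/M on L3; bus BusRdX; mem=70
  op6 P1: store L3 := 91 → I/M on L3; bus (none); mem=70
  op7 P1: store L4 := 16 → I/M on L4; bus BusRdX Flush; mem=3
  op8 P0: load  L4 → S/O on L4; bus BusRd; mem=3
  op9 P0: store L0 := 19 → M/I on L0; bus BusRdX; mem=70
  op10 P0: store L2 := 55 → M/I on L2; bus BusRdX; mem=90
  op11 P0: store L3 := 93 → M/I on L3; bus BusRdX Flush; mem=91
  op12 P1: store L5 := 99 → I/M on L5; bus BusRdX; mem=90
  op13 P1: store L2 := 1 → I/M on L2; bus BusRdX Flush; mem=55
  op14 P1: load  L1 → I/E on L1; bus (none); mem=90
  op15 P0: load  L0 → M/I on L0; bus (none); mem=70
  op16 P0: load  L4 → S/O on L4; bus (none); mem=3
  op17 P0: store L3 := 97 → M/I on L3; bus (none); mem=91
  op18 P0: store L4 := 10 → M/I on L4; bus BusUpgr Flush; mem=16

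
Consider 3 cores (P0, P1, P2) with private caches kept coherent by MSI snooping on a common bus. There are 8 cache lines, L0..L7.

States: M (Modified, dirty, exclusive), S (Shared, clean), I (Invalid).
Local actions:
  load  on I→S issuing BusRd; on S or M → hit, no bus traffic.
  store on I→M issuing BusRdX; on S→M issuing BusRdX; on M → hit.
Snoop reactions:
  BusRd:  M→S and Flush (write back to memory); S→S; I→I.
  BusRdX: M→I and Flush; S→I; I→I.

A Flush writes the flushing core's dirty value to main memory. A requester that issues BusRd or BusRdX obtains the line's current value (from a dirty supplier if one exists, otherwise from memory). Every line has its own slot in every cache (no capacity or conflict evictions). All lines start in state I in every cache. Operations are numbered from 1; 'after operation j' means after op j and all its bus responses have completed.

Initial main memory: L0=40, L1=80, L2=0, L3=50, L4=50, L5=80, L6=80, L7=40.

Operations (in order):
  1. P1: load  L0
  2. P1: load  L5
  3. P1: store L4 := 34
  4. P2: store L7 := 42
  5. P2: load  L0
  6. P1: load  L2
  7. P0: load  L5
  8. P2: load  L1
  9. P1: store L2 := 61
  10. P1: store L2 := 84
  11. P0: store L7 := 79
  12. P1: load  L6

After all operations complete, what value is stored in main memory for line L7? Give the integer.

  op1 P1: load  L0 → I/S/I on L0; bus BusRd; mem=40
  op2 P1: load  L5 → I/S/I on L5; bus BusRd; mem=80
  op3 P1: store L4 := 34 → I/M/I on L4; bus BusRdX; mem=50
  op4 P2: store L7 := 42 → I/I/M on L7; bus BusRdX; mem=40
  op5 P2: load  L0 → I/S/S on L0; bus BusRd; mem=40
  op6 P1: load  L2 → I/S/I on L2; bus BusRd; mem=0
  op7 P0: load  L5 → S/S/I on L5; bus BusRd; mem=80
  op8 P2: load  L1 → I/I/S on L1; bus BusRd; mem=80
  op9 P1: store L2 := 61 → I/M/I on L2; bus BusRdX; mem=0
  op10 P1: store L2 := 84 → I/M/I on L2; bus (none); mem=0
  op11 P0: store L7 := 79 → M/I/I on L7; bus BusRdX Flush; mem=42
  op12 P1: load  L6 → I/S/I on L6; bus BusRd; mem=80

memory[L7] = 42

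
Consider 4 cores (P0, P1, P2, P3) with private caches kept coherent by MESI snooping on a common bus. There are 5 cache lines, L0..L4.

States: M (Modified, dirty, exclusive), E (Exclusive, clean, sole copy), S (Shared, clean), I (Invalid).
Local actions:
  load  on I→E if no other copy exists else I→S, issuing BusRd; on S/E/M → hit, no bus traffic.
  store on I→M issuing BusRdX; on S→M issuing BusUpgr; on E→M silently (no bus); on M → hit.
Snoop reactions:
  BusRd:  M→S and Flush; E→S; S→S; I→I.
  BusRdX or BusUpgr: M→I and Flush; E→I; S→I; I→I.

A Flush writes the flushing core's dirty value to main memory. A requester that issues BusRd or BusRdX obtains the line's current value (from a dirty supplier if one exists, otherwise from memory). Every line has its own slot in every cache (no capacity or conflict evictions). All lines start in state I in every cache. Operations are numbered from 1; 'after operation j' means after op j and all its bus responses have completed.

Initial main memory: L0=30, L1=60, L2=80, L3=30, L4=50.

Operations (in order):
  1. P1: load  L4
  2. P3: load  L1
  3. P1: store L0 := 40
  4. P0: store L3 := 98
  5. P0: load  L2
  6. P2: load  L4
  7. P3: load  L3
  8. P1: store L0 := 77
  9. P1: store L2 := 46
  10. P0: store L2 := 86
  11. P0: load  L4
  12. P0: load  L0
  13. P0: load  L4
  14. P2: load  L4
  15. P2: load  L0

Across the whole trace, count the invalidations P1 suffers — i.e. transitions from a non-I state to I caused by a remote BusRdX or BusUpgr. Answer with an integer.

invalidations = 1

1. P1: load  L4  bus=[BusRd]  L4: P0=I P1=E P2=I P3=I  mem[L4]=50
2. P3: load  L1  bus=[BusRd]  L1: P0=I P1=I P2=I P3=E  mem[L1]=60
3. P1: store L0 := 40  bus=[BusRdX]  L0: P0=I P1=M P2=I P3=I  mem[L0]=30
4. P0: store L3 := 98  bus=[BusRdX]  L3: P0=M P1=I P2=I P3=I  mem[L3]=30
5. P0: load  L2  bus=[BusRd]  L2: P0=E P1=I P2=I P3=I  mem[L2]=80
6. P2: load  L4  bus=[BusRd]  L4: P0=I P1=S P2=S P3=I  mem[L4]=50
7. P3: load  L3  bus=[BusRd,Flush]  L3: P0=S P1=I P2=I P3=S  mem[L3]=98
8. P1: store L0 := 77  bus=[-]  L0: P0=I P1=M P2=I P3=I  mem[L0]=30
9. P1: store L2 := 46  bus=[BusRdX]  L2: P0=I P1=M P2=I P3=I  mem[L2]=80
10. P0: store L2 := 86  bus=[BusRdX,Flush]  L2: P0=M P1=I P2=I P3=I  mem[L2]=46
11. P0: load  L4  bus=[BusRd]  L4: P0=S P1=S P2=S P3=I  mem[L4]=50
12. P0: load  L0  bus=[BusRd,Flush]  L0: P0=S P1=S P2=I P3=I  mem[L0]=77
13. P0: load  L4  bus=[-]  L4: P0=S P1=S P2=S P3=I  mem[L4]=50
14. P2: load  L4  bus=[-]  L4: P0=S P1=S P2=S P3=I  mem[L4]=50
15. P2: load  L0  bus=[BusRd]  L0: P0=S P1=S P2=S P3=I  mem[L0]=77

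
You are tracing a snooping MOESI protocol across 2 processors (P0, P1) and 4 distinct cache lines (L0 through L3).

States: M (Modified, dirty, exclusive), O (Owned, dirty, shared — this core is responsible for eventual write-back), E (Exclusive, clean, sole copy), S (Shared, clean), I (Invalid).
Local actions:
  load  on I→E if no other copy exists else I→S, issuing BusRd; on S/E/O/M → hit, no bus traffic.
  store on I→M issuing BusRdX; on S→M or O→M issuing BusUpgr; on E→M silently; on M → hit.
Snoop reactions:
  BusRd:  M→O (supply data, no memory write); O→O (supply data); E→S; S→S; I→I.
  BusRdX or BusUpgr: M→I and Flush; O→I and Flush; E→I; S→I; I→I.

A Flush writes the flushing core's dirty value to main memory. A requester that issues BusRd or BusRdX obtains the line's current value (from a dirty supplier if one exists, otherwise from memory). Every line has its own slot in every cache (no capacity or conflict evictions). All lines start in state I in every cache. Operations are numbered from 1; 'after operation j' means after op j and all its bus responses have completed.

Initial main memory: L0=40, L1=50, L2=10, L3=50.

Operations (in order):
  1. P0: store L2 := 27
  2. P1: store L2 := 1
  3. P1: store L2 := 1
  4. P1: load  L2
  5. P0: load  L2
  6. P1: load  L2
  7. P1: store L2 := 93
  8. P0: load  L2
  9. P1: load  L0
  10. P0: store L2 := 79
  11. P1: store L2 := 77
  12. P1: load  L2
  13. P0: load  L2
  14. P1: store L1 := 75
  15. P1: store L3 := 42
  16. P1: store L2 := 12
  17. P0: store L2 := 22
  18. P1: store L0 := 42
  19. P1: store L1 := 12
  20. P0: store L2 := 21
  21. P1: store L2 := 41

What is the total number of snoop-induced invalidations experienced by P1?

invalidations = 2

1. P0: store L2 := 27  bus=[BusRdX]  L2: P0=M P1=I  mem[L2]=10
2. P1: store L2 := 1  bus=[BusRdX,Flush]  L2: P0=I P1=M  mem[L2]=27
3. P1: store L2 := 1  bus=[-]  L2: P0=I P1=M  mem[L2]=27
4. P1: load  L2  bus=[-]  L2: P0=I P1=M  mem[L2]=27
5. P0: load  L2  bus=[BusRd]  L2: P0=S P1=O  mem[L2]=27
6. P1: load  L2  bus=[-]  L2: P0=S P1=O  mem[L2]=27
7. P1: store L2 := 93  bus=[BusUpgr]  L2: P0=I P1=M  mem[L2]=27
8. P0: load  L2  bus=[BusRd]  L2: P0=S P1=O  mem[L2]=27
9. P1: load  L0  bus=[BusRd]  L0: P0=I P1=E  mem[L0]=40
10. P0: store L2 := 79  bus=[BusUpgr,Flush]  L2: P0=M P1=I  mem[L2]=93
11. P1: store L2 := 77  bus=[BusRdX,Flush]  L2: P0=I P1=M  mem[L2]=79
12. P1: load  L2  bus=[-]  L2: P0=I P1=M  mem[L2]=79
13. P0: load  L2  bus=[BusRd]  L2: P0=S P1=O  mem[L2]=79
14. P1: store L1 := 75  bus=[BusRdX]  L1: P0=I P1=M  mem[L1]=50
15. P1: store L3 := 42  bus=[BusRdX]  L3: P0=I P1=M  mem[L3]=50
16. P1: store L2 := 12  bus=[BusUpgr]  L2: P0=I P1=M  mem[L2]=79
17. P0: store L2 := 22  bus=[BusRdX,Flush]  L2: P0=M P1=I  mem[L2]=12
18. P1: store L0 := 42  bus=[-]  L0: P0=I P1=M  mem[L0]=40
19. P1: store L1 := 12  bus=[-]  L1: P0=I P1=M  mem[L1]=50
20. P0: store L2 := 21  bus=[-]  L2: P0=M P1=I  mem[L2]=12
21. P1: store L2 := 41  bus=[BusRdX,Flush]  L2: P0=I P1=M  mem[L2]=21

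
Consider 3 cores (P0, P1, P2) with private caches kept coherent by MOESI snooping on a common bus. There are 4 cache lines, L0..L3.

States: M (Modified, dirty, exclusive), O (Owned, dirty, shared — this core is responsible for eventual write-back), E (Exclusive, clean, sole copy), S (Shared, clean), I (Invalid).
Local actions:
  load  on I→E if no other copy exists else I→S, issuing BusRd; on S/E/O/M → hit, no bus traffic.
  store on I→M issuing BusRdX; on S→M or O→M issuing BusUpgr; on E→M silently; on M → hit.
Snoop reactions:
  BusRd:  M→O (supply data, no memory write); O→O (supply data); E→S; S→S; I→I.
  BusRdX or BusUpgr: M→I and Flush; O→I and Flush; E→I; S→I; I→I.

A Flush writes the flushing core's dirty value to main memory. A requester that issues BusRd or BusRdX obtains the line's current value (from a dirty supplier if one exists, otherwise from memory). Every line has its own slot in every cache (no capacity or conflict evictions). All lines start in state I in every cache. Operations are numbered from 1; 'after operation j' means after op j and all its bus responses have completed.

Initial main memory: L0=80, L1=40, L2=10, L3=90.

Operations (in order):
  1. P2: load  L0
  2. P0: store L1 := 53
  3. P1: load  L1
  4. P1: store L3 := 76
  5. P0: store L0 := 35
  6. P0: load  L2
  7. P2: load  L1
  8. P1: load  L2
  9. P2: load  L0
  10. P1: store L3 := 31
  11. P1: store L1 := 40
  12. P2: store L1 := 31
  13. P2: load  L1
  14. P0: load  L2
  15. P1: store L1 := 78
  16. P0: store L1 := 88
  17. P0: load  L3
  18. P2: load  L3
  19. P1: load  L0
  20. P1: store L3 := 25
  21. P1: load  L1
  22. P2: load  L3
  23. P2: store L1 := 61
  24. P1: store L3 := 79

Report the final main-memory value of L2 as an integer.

memory[L2] = 10

[1] P2: load  L0 | P0:I, P1:I, P2:E(80) | bus: BusRd
[2] P0: store L1 := 53 | P0:M(53), P1:I, P2:I | bus: BusRdX
[3] P1: load  L1 | P0:O(53), P1:S(53), P2:I | bus: BusRd
[4] P1: store L3 := 76 | P0:I, P1:M(76), P2:I | bus: BusRdX
[5] P0: store L0 := 35 | P0:M(35), P1:I, P2:I | bus: BusRdX
[6] P0: load  L2 | P0:E(10), P1:I, P2:I | bus: BusRd
[7] P2: load  L1 | P0:O(53), P1:S(53), P2:S(53) | bus: BusRd
[8] P1: load  L2 | P0:S(10), P1:S(10), P2:I | bus: BusRd
[9] P2: load  L0 | P0:O(35), P1:I, P2:S(35) | bus: BusRd
[10] P1: store L3 := 31 | P0:I, P1:M(31), P2:I | bus: none
[11] P1: store L1 := 40 | P0:I, P1:M(40), P2:I | bus: BusUpgr,Flush
[12] P2: store L1 := 31 | P0:I, P1:I, P2:M(31) | bus: BusRdX,Flush
[13] P2: load  L1 | P0:I, P1:I, P2:M(31) | bus: none
[14] P0: load  L2 | P0:S(10), P1:S(10), P2:I | bus: none
[15] P1: store L1 := 78 | P0:I, P1:M(78), P2:I | bus: BusRdX,Flush
[16] P0: store L1 := 88 | P0:M(88), P1:I, P2:I | bus: BusRdX,Flush
[17] P0: load  L3 | P0:S(31), P1:O(31), P2:I | bus: BusRd
[18] P2: load  L3 | P0:S(31), P1:O(31), P2:S(31) | bus: BusRd
[19] P1: load  L0 | P0:O(35), P1:S(35), P2:S(35) | bus: BusRd
[20] P1: store L3 := 25 | P0:I, P1:M(25), P2:I | bus: BusUpgr
[21] P1: load  L1 | P0:O(88), P1:S(88), P2:I | bus: BusRd
[22] P2: load  L3 | P0:I, P1:O(25), P2:S(25) | bus: BusRd
[23] P2: store L1 := 61 | P0:I, P1:I, P2:M(61) | bus: BusRdX,Flush
[24] P1: store L3 := 79 | P0:I, P1:M(79), P2:I | bus: BusUpgr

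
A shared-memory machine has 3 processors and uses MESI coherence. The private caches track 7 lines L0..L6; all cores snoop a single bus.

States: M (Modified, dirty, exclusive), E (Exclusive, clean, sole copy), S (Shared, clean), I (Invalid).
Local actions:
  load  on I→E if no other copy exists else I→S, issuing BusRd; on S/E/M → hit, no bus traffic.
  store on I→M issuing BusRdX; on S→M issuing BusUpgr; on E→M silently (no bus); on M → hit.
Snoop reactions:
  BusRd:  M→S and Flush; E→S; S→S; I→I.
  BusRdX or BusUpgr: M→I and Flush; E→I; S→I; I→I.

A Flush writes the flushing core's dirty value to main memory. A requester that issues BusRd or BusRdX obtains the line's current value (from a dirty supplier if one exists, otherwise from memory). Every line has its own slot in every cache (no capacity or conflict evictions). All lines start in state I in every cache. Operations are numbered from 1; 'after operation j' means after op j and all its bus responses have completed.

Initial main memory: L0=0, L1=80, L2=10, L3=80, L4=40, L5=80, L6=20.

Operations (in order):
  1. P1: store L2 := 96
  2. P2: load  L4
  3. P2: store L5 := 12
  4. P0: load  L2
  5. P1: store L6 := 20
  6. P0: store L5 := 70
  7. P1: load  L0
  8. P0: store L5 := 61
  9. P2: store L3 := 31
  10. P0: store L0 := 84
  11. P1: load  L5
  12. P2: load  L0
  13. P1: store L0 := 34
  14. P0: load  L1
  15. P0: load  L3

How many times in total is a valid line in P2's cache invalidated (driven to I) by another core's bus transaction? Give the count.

invalidations = 2

[1] P1: store L2 := 96 | P0:I, P1:M(96), P2:I | bus: BusRdX
[2] P2: load  L4 | P0:I, P1:I, P2:E(40) | bus: BusRd
[3] P2: store L5 := 12 | P0:I, P1:I, P2:M(12) | bus: BusRdX
[4] P0: load  L2 | P0:S(96), P1:S(96), P2:I | bus: BusRd,Flush
[5] P1: store L6 := 20 | P0:I, P1:M(20), P2:I | bus: BusRdX
[6] P0: store L5 := 70 | P0:M(70), P1:I, P2:I | bus: BusRdX,Flush
[7] P1: load  L0 | P0:I, P1:E(0), P2:I | bus: BusRd
[8] P0: store L5 := 61 | P0:M(61), P1:I, P2:I | bus: none
[9] P2: store L3 := 31 | P0:I, P1:I, P2:M(31) | bus: BusRdX
[10] P0: store L0 := 84 | P0:M(84), P1:I, P2:I | bus: BusRdX
[11] P1: load  L5 | P0:S(61), P1:S(61), P2:I | bus: BusRd,Flush
[12] P2: load  L0 | P0:S(84), P1:I, P2:S(84) | bus: BusRd,Flush
[13] P1: store L0 := 34 | P0:I, P1:M(34), P2:I | bus: BusRdX
[14] P0: load  L1 | P0:E(80), P1:I, P2:I | bus: BusRd
[15] P0: load  L3 | P0:S(31), P1:I, P2:S(31) | bus: BusRd,Flush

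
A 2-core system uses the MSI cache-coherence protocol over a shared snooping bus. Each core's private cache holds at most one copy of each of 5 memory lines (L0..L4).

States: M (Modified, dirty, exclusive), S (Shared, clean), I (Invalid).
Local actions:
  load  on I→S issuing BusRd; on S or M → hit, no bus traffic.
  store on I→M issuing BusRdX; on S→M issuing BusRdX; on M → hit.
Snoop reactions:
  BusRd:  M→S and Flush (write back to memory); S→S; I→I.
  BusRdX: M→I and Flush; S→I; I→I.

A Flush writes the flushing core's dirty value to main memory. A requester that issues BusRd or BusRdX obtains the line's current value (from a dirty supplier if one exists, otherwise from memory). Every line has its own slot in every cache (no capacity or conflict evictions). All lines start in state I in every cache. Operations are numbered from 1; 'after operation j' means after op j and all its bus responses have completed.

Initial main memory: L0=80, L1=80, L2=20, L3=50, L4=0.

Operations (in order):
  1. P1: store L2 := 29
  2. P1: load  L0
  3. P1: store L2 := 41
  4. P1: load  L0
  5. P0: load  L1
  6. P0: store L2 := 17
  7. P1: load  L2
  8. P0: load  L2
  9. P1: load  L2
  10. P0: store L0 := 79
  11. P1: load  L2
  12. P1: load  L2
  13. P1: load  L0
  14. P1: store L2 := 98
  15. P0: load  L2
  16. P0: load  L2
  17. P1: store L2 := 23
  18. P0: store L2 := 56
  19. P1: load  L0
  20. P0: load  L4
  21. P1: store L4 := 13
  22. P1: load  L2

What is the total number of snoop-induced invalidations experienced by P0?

[1] P1: store L2 := 29 | P0:I, P1:M(29) | bus: BusRdX
[2] P1: load  L0 | P0:I, P1:S(80) | bus: BusRd
[3] P1: store L2 := 41 | P0:I, P1:M(41) | bus: none
[4] P1: load  L0 | P0:I, P1:S(80) | bus: none
[5] P0: load  L1 | P0:S(80), P1:I | bus: BusRd
[6] P0: store L2 := 17 | P0:M(17), P1:I | bus: BusRdX,Flush
[7] P1: load  L2 | P0:S(17), P1:S(17) | bus: BusRd,Flush
[8] P0: load  L2 | P0:S(17), P1:S(17) | bus: none
[9] P1: load  L2 | P0:S(17), P1:S(17) | bus: none
[10] P0: store L0 := 79 | P0:M(79), P1:I | bus: BusRdX
[11] P1: load  L2 | P0:S(17), P1:S(17) | bus: none
[12] P1: load  L2 | P0:S(17), P1:S(17) | bus: none
[13] P1: load  L0 | P0:S(79), P1:S(79) | bus: BusRd,Flush
[14] P1: store L2 := 98 | P0:I, P1:M(98) | bus: BusRdX
[15] P0: load  L2 | P0:S(98), P1:S(98) | bus: BusRd,Flush
[16] P0: load  L2 | P0:S(98), P1:S(98) | bus: none
[17] P1: store L2 := 23 | P0:I, P1:M(23) | bus: BusRdX
[18] P0: store L2 := 56 | P0:M(56), P1:I | bus: BusRdX,Flush
[19] P1: load  L0 | P0:S(79), P1:S(79) | bus: none
[20] P0: load  L4 | P0:S(0), P1:I | bus: BusRd
[21] P1: store L4 := 13 | P0:I, P1:M(13) | bus: BusRdX
[22] P1: load  L2 | P0:S(56), P1:S(56) | bus: BusRd,Flush

invalidations = 3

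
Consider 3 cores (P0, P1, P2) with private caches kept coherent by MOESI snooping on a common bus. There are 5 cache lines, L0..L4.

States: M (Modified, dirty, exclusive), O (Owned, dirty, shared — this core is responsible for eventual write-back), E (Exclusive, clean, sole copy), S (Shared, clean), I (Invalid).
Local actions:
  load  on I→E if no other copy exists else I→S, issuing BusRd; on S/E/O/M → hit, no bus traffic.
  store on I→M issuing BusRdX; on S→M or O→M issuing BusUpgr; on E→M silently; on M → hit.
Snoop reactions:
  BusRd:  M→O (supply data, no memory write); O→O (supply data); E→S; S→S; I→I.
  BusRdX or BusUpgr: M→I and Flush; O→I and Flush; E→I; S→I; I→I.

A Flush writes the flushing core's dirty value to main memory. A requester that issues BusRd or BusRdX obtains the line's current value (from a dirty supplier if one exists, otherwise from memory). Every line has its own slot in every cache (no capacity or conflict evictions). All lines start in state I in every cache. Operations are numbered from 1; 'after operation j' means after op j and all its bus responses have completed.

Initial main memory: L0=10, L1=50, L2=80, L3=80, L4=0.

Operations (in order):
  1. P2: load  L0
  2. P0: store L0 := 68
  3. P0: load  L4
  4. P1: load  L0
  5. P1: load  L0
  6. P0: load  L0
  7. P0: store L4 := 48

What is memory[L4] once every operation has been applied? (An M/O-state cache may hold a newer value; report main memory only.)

memory[L4] = 0

  op1 P2: load  L0 → I/I/E on L0; bus BusRd; mem=10
  op2 P0: store L0 := 68 → M/I/I on L0; bus BusRdX; mem=10
  op3 P0: load  L4 → E/I/I on L4; bus BusRd; mem=0
  op4 P1: load  L0 → O/S/I on L0; bus BusRd; mem=10
  op5 P1: load  L0 → O/S/I on L0; bus (none); mem=10
  op6 P0: load  L0 → O/S/I on L0; bus (none); mem=10
  op7 P0: store L4 := 48 → M/I/I on L4; bus (none); mem=0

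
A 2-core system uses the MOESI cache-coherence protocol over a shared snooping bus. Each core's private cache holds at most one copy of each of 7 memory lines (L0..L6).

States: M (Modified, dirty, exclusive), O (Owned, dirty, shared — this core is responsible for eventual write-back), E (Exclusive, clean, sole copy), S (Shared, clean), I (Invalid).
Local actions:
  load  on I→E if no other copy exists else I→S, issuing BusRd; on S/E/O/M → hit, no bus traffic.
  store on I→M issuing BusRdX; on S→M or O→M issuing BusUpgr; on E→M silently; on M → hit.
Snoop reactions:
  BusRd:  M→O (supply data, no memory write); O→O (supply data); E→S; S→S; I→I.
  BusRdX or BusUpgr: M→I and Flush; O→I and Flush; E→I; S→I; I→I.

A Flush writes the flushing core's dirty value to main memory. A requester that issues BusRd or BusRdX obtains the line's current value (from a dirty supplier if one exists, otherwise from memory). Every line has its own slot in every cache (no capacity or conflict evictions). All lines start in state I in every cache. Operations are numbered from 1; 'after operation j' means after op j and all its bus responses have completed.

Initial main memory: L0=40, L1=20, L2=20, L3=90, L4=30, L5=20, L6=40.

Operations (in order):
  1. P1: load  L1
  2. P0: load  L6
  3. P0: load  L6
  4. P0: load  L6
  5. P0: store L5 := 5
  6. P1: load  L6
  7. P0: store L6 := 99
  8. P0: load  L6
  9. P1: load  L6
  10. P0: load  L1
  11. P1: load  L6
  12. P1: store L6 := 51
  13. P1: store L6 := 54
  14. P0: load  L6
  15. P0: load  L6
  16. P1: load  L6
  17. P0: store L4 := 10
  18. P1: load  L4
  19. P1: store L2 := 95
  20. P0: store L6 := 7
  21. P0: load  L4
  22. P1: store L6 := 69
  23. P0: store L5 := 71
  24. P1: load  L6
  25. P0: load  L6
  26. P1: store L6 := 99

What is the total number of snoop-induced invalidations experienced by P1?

invalidations = 2

  op1 P1: load  L1 → I/E on L1; bus BusRd; mem=20
  op2 P0: load  L6 → E/I on L6; bus BusRd; mem=40
  op3 P0: load  L6 → E/I on L6; bus (none); mem=40
  op4 P0: load  L6 → E/I on L6; bus (none); mem=40
  op5 P0: store L5 := 5 → M/I on L5; bus BusRdX; mem=20
  op6 P1: load  L6 → S/S on L6; bus BusRd; mem=40
  op7 P0: store L6 := 99 → M/I on L6; bus BusUpgr; mem=40
  op8 P0: load  L6 → M/I on L6; bus (none); mem=40
  op9 P1: load  L6 → O/S on L6; bus BusRd; mem=40
  op10 P0: load  L1 → S/S on L1; bus BusRd; mem=20
  op11 P1: load  L6 → O/S on L6; bus (none); mem=40
  op12 P1: store L6 := 51 → I/M on L6; bus BusUpgr Flush; mem=99
  op13 P1: store L6 := 54 → I/M on L6; bus (none); mem=99
  op14 P0: load  L6 → S/O on L6; bus BusRd; mem=99
  op15 P0: load  L6 → S/O on L6; bus (none); mem=99
  op16 P1: load  L6 → S/O on L6; bus (none); mem=99
  op17 P0: store L4 := 10 → M/I on L4; bus BusRdX; mem=30
  op18 P1: load  L4 → O/S on L4; bus BusRd; mem=30
  op19 P1: store L2 := 95 → I/M on L2; bus BusRdX; mem=20
  op20 P0: store L6 := 7 → M/I on L6; bus BusUpgr Flush; mem=54
  op21 P0: load  L4 → O/S on L4; bus (none); mem=30
  op22 P1: store L6 := 69 → I/M on L6; bus BusRdX Flush; mem=7
  op23 P0: store L5 := 71 → M/I on L5; bus (none); mem=20
  op24 P1: load  L6 → I/M on L6; bus (none); mem=7
  op25 P0: load  L6 → S/O on L6; bus BusRd; mem=7
  op26 P1: store L6 := 99 → I/M on L6; bus BusUpgr; mem=7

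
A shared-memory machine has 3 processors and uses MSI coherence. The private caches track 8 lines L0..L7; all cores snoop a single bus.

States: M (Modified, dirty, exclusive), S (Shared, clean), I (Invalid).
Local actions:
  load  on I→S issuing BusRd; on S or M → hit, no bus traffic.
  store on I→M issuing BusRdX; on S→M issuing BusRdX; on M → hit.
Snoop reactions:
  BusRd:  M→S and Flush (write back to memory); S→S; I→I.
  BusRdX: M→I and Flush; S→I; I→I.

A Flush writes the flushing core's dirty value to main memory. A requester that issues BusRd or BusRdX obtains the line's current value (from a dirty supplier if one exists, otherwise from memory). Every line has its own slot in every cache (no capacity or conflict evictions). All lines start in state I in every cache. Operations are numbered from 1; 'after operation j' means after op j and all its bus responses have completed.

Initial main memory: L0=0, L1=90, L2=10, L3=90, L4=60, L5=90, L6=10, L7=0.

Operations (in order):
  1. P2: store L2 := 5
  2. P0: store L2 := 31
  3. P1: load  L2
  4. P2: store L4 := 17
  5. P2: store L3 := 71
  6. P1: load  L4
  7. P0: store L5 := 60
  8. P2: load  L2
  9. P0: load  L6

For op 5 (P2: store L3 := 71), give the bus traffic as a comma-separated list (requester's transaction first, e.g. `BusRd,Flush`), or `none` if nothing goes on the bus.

  op1 P2: store L2 := 5 → I/I/M on L2; bus BusRdX; mem=10
  op2 P0: store L2 := 31 → M/I/I on L2; bus BusRdX Flush; mem=5
  op3 P1: load  L2 → S/S/I on L2; bus BusRd Flush; mem=31
  op4 P2: store L4 := 17 → I/I/M on L4; bus BusRdX; mem=60
  op5 P2: store L3 := 71 → I/I/M on L3; bus BusRdX; mem=90
  op6 P1: load  L4 → I/S/S on L4; bus BusRd Flush; mem=17
  op7 P0: store L5 := 60 → M/I/I on L5; bus BusRdX; mem=90
  op8 P2: load  L2 → S/S/S on L2; bus BusRd; mem=31
  op9 P0: load  L6 → S/I/I on L6; bus BusRd; mem=10

bus = BusRdX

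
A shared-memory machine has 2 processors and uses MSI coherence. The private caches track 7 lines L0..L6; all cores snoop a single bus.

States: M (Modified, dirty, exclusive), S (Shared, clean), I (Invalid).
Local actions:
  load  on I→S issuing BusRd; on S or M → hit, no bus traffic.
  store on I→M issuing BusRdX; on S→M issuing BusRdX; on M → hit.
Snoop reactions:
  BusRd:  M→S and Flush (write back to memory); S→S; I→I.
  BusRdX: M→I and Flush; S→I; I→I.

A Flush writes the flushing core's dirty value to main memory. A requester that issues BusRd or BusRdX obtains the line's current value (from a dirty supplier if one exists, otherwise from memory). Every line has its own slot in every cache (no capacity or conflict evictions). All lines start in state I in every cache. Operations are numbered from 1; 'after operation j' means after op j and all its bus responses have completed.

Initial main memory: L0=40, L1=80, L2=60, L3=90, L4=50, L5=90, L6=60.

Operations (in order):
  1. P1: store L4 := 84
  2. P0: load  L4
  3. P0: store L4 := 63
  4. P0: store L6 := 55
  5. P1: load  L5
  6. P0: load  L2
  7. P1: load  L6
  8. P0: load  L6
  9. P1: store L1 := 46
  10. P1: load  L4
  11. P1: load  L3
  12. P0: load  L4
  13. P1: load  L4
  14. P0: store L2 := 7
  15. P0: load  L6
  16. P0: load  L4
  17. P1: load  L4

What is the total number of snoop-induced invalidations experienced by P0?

invalidations = 0

step 1: P1: store L4 := 84  ⟶  IM  (L4)  txn=BusRdX  M[L4]=50
step 2: P0: load  L4  ⟶  SS  (L4)  txn=BusRd+Flush  M[L4]=84
step 3: P0: store L4 := 63  ⟶  MI  (L4)  txn=BusRdX  M[L4]=84
step 4: P0: store L6 := 55  ⟶  MI  (L6)  txn=BusRdX  M[L6]=60
step 5: P1: load  L5  ⟶  IS  (L5)  txn=BusRd  M[L5]=90
step 6: P0: load  L2  ⟶  SI  (L2)  txn=BusRd  M[L2]=60
step 7: P1: load  L6  ⟶  SS  (L6)  txn=BusRd+Flush  M[L6]=55
step 8: P0: load  L6  ⟶  SS  (L6)  txn=∅  M[L6]=55
step 9: P1: store L1 := 46  ⟶  IM  (L1)  txn=BusRdX  M[L1]=80
step 10: P1: load  L4  ⟶  SS  (L4)  txn=BusRd+Flush  M[L4]=63
step 11: P1: load  L3  ⟶  IS  (L3)  txn=BusRd  M[L3]=90
step 12: P0: load  L4  ⟶  SS  (L4)  txn=∅  M[L4]=63
step 13: P1: load  L4  ⟶  SS  (L4)  txn=∅  M[L4]=63
step 14: P0: store L2 := 7  ⟶  MI  (L2)  txn=BusRdX  M[L2]=60
step 15: P0: load  L6  ⟶  SS  (L6)  txn=∅  M[L6]=55
step 16: P0: load  L4  ⟶  SS  (L4)  txn=∅  M[L4]=63
step 17: P1: load  L4  ⟶  SS  (L4)  txn=∅  M[L4]=63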